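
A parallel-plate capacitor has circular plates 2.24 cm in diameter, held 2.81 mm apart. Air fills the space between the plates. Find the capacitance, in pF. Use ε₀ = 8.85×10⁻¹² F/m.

A = π(2.24/2 cm)² = 3.94×10⁻⁴ m².
C = ε₀A/d = 8.85×10⁻¹² × 3.94×10⁻⁴ / 2.81×10⁻³ = 1.24×10⁻¹² F.

C ≈ 1.24 pF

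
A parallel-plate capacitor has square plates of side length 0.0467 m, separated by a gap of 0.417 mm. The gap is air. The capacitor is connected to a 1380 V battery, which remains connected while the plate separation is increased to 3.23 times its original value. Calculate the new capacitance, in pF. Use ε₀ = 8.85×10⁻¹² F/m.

C ≈ 14.3 pF

A = (0.0467 m)² = 2.18×10⁻³ m².
Initially C₁ = ε₀A/d = 8.85×10⁻¹² × 2.18×10⁻³ / 4.17×10⁻⁴ = 4.63×10⁻¹¹ F.
C = ε₀A/d scales as 1/d, so C₂/C₁ = d₁/d₂ = 1/3.23 = 0.310.
C₂ = 0.310 × 4.63×10⁻¹¹ = 1.43×10⁻¹¹ F.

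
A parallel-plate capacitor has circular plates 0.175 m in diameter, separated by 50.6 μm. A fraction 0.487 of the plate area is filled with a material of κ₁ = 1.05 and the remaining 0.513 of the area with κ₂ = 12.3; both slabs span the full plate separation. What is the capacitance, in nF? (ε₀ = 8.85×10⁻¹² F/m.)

28.7 nF

A = π(0.175/2 m)² = 2.41×10⁻² m².
Side-by-side slabs ⇒ two capacitors in parallel, each spanning the full gap.
C₁ = κ₁ε₀A₁/d = 1.05 × 8.85×10⁻¹² × 1.17×10⁻² / 5.06×10⁻⁵ = 2.15×10⁻⁹ F.
C₂ = κ₂ε₀A₂/d = 12.3 × 8.85×10⁻¹² × 1.23×10⁻² / 5.06×10⁻⁵ = 2.65×10⁻⁸ F.
C = C₁ + C₂ = 2.87×10⁻⁸ F.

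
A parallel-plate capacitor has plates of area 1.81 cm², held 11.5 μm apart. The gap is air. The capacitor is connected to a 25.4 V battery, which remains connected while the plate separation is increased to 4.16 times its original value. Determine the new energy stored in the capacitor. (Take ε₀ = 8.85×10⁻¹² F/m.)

10.8 nJ

A = 1.81 cm² = 1.81×10⁻⁴ m².
Initially C₁ = ε₀A/d = 8.85×10⁻¹² × 1.81×10⁻⁴ / 1.15×10⁻⁵ = 1.39×10⁻¹⁰ F.
U₁ = 4.49×10⁻⁸ J.
Battery connected ⇒ V is held fixed. C₂ = 0.240 C₁ and U = ½CV², so U₂/U₁ = C₂/C₁ = 0.240.
U₂ = 0.240 × 4.49×10⁻⁸ = 1.08×10⁻⁸ J.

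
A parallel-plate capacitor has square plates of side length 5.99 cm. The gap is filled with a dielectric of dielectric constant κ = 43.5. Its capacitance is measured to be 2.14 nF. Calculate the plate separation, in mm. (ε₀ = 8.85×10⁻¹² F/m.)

A = (5.99 cm)² = 3.59×10⁻³ m².
d = κε₀A/C = 43.5 × 8.85×10⁻¹² × 3.59×10⁻³ / 2.14×10⁻⁹ = 6.45×10⁻⁴ m.

d ≈ 0.645 mm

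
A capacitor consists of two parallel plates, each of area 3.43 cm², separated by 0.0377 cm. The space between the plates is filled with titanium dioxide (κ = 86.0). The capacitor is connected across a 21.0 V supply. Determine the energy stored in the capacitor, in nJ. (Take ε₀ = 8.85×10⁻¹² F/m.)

A = 3.43 cm² = 3.43×10⁻⁴ m².
C = κε₀A/d = 86.0 × 8.85×10⁻¹² × 3.43×10⁻⁴ / 3.77×10⁻⁴ = 6.92×10⁻¹⁰ F.
U = ½CV² = ½ × 6.92×10⁻¹⁰ × (21.0)² = 1.53×10⁻⁷ J.

U ≈ 153 nJ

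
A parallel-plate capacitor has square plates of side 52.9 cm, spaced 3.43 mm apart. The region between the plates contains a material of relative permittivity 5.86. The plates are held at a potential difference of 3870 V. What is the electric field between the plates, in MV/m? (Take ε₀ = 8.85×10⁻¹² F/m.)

E ≈ 1.13 MV/m

E = V/d = 3870 / 3.43×10⁻³ = 1.13×10⁶ V/m.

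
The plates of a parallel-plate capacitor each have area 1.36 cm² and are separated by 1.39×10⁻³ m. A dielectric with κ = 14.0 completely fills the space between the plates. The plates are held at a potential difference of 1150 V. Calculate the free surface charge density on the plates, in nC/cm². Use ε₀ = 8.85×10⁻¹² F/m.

10.3 nC/cm²

A = 1.36 cm² = 1.36×10⁻⁴ m².
C = κε₀A/d = 14.0 × 8.85×10⁻¹² × 1.36×10⁻⁴ / 1.39×10⁻³ = 1.21×10⁻¹¹ F.
σ = Q/A = CV/A = 1.21×10⁻¹¹ × 1150 / 1.36×10⁻⁴ = 1.03×10⁻⁴ C/m².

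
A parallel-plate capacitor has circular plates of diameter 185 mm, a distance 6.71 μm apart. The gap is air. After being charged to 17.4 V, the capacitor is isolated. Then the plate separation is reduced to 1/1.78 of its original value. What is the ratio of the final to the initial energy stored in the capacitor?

Isolated ⇒ Q is held fixed.
C₂ = 1.78 C₁ and U = Q²/(2C), so U₂/U₁ = C₁/C₂ = 0.562.

U₂/U₁ ≈ 0.562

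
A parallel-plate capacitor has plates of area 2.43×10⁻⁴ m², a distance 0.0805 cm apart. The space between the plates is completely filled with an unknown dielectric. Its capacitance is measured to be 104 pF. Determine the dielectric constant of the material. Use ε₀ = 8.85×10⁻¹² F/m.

κ ≈ 38.9

κ = Cd/(ε₀A) = 1.04×10⁻¹⁰ × 8.05×10⁻⁴ / (8.85×10⁻¹² × 2.43×10⁻⁴) = 38.9.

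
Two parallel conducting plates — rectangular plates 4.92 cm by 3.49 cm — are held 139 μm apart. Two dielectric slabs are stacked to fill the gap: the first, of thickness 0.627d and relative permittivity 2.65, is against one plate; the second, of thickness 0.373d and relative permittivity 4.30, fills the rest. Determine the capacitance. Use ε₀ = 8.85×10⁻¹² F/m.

A = 4.92 × 3.49 cm² = 1.72×10⁻³ m².
Stacked slabs ⇒ two capacitors in series, each with the full plate area.
C₁ = κ₁ε₀A/d₁ = 2.65 × 8.85×10⁻¹² × 1.72×10⁻³ / 8.72×10⁻⁵ = 4.62×10⁻¹⁰ F.
C₂ = κ₂ε₀A/d₂ = 4.30 × 8.85×10⁻¹² × 1.72×10⁻³ / 5.18×10⁻⁵ = 1.26×10⁻⁹ F.
C = (1/C₁ + 1/C₂)⁻¹ = 3.38×10⁻¹⁰ F.

C ≈ 338 pF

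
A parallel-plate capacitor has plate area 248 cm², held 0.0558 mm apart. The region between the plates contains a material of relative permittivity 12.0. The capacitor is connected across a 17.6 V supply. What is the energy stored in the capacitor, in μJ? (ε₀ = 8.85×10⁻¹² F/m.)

A = 248 cm² = 2.48×10⁻² m².
C = κε₀A/d = 12.0 × 8.85×10⁻¹² × 2.48×10⁻² / 5.58×10⁻⁵ = 4.72×10⁻⁸ F.
U = ½CV² = ½ × 4.72×10⁻⁸ × (17.6)² = 7.31×10⁻⁶ J.

7.31 μJ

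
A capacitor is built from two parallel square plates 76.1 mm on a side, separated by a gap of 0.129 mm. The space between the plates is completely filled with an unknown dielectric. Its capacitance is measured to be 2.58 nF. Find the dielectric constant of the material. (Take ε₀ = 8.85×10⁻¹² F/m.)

6.49

A = (76.1 mm)² = 5.79×10⁻³ m².
κ = Cd/(ε₀A) = 2.58×10⁻⁹ × 1.29×10⁻⁴ / (8.85×10⁻¹² × 5.79×10⁻³) = 6.49.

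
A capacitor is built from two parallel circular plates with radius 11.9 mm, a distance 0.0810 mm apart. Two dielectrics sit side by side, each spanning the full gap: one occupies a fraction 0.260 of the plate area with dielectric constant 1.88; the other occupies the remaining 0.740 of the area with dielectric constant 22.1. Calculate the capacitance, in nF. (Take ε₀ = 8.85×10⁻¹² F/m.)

0.819 nF

A = π(11.9 mm)² = 4.45×10⁻⁴ m².
Side-by-side slabs ⇒ two capacitors in parallel, each spanning the full gap.
C₁ = κ₁ε₀A₁/d = 1.88 × 8.85×10⁻¹² × 1.16×10⁻⁴ / 8.10×10⁻⁵ = 2.38×10⁻¹¹ F.
C₂ = κ₂ε₀A₂/d = 22.1 × 8.85×10⁻¹² × 3.29×10⁻⁴ / 8.10×10⁻⁵ = 7.95×10⁻¹⁰ F.
C = C₁ + C₂ = 8.19×10⁻¹⁰ F.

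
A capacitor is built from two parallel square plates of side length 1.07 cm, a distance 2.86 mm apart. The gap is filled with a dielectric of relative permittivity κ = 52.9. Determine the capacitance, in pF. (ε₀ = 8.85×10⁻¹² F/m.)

18.7 pF

A = (1.07 cm)² = 1.14×10⁻⁴ m².
C = κε₀A/d = 52.9 × 8.85×10⁻¹² × 1.14×10⁻⁴ / 2.86×10⁻³ = 1.87×10⁻¹¹ F.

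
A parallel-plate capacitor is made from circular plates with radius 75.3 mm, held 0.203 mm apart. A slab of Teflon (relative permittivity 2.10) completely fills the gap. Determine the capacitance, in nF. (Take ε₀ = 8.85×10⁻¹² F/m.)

A = π(75.3 mm)² = 1.78×10⁻² m².
C = κε₀A/d = 2.10 × 8.85×10⁻¹² × 1.78×10⁻² / 2.03×10⁻⁴ = 1.63×10⁻⁹ F.

1.63 nF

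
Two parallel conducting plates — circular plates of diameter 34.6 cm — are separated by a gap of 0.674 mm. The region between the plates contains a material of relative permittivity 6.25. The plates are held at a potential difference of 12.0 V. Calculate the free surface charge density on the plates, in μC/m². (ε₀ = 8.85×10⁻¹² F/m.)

σ ≈ 0.985 μC/m²

A = π(34.6/2 cm)² = 9.40×10⁻² m².
C = κε₀A/d = 6.25 × 8.85×10⁻¹² × 9.40×10⁻² / 6.74×10⁻⁴ = 7.72×10⁻⁹ F.
σ = Q/A = CV/A = 7.72×10⁻⁹ × 12.0 / 9.40×10⁻² = 9.85×10⁻⁷ C/m².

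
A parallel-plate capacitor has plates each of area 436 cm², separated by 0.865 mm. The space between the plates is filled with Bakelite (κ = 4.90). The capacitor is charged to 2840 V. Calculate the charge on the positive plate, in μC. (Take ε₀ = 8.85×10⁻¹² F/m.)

A = 436 cm² = 4.36×10⁻² m².
C = κε₀A/d = 4.90 × 8.85×10⁻¹² × 4.36×10⁻² / 8.65×10⁻⁴ = 2.19×10⁻⁹ F.
Q = CV = 2.19×10⁻⁹ × 2840 = 6.21×10⁻⁶ C.

Q ≈ 6.21 μC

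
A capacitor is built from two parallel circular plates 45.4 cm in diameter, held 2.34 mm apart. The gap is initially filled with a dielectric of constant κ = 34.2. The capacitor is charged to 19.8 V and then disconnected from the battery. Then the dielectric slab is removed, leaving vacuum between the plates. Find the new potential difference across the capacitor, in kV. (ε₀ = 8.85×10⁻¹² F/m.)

V ≈ 0.677 kV

A = π(45.4/2 cm)² = 0.162 m².
Initially C₁ = κε₀A/d = 34.2 × 8.85×10⁻¹² × 0.162 / 2.34×10⁻³ = 2.09×10⁻⁸ F.
V₁ = 19.8 V.
Isolated ⇒ Q is held fixed. C₂ = 0.0292 C₁ and V = Q/C, so V₂/V₁ = C₁/C₂ = 34.2.
V₂ = 34.2 × 19.8 = 6.77×10² V.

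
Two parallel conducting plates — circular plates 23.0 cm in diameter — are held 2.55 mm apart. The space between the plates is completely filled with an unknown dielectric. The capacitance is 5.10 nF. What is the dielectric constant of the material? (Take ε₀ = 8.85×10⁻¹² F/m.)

A = π(23.0/2 cm)² = 4.15×10⁻² m².
κ = Cd/(ε₀A) = 5.10×10⁻⁹ × 2.55×10⁻³ / (8.85×10⁻¹² × 4.15×10⁻²) = 35.4.

35.4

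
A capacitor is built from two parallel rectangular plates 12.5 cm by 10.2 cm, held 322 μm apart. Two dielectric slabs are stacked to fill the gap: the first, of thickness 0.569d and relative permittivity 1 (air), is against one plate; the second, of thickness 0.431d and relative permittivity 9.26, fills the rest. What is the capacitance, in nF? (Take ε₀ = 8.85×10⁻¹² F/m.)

C ≈ 0.569 nF

A = 12.5 × 10.2 cm² = 1.27×10⁻² m².
Stacked slabs ⇒ two capacitors in series, each with the full plate area.
C₁ = κ₁ε₀A/d₁ = 1.00 × 8.85×10⁻¹² × 1.27×10⁻² / 1.83×10⁻⁴ = 6.16×10⁻¹⁰ F.
C₂ = κ₂ε₀A/d₂ = 9.26 × 8.85×10⁻¹² × 1.27×10⁻² / 1.39×10⁻⁴ = 7.53×10⁻⁹ F.
C = (1/C₁ + 1/C₂)⁻¹ = 5.69×10⁻¹⁰ F.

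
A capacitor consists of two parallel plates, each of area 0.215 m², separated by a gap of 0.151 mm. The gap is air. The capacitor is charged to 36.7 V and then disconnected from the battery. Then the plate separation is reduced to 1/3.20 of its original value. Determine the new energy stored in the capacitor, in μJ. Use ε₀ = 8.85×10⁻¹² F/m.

Initially C₁ = ε₀A/d = 8.85×10⁻¹² × 0.215 / 1.51×10⁻⁴ = 1.26×10⁻⁸ F.
U₁ = 8.49×10⁻⁶ J.
Isolated ⇒ Q is held fixed. C₂ = 3.20 C₁ and U = Q²/(2C), so U₂/U₁ = C₁/C₂ = 0.312.
U₂ = 0.312 × 8.49×10⁻⁶ = 2.65×10⁻⁶ J.

2.65 μJ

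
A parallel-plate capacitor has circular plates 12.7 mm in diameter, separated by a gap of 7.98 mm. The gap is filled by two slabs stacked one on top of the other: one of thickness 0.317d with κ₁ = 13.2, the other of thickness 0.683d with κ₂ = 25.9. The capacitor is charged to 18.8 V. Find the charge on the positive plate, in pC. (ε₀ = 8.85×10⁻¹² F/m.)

Q ≈ 52.4 pC

A = π(12.7/2 mm)² = 1.27×10⁻⁴ m².
Stacked slabs ⇒ two capacitors in series, each with the full plate area.
C₁ = κ₁ε₀A/d₁ = 13.2 × 8.85×10⁻¹² × 1.27×10⁻⁴ / 2.53×10⁻³ = 5.85×10⁻¹² F.
C₂ = κ₂ε₀A/d₂ = 25.9 × 8.85×10⁻¹² × 1.27×10⁻⁴ / 5.45×10⁻³ = 5.33×10⁻¹² F.
C = (1/C₁ + 1/C₂)⁻¹ = 2.79×10⁻¹² F.
Q = CV = 2.79×10⁻¹² × 18.8 = 5.24×10⁻¹¹ C.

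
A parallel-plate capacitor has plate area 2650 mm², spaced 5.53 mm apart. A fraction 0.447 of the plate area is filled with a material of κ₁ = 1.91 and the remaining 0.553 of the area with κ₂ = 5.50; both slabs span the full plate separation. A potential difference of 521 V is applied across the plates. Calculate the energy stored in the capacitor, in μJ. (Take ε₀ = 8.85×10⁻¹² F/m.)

A = 2650 mm² = 2.65×10⁻³ m².
Side-by-side slabs ⇒ two capacitors in parallel, each spanning the full gap.
C₁ = κ₁ε₀A₁/d = 1.91 × 8.85×10⁻¹² × 1.18×10⁻³ / 5.53×10⁻³ = 3.62×10⁻¹² F.
C₂ = κ₂ε₀A₂/d = 5.50 × 8.85×10⁻¹² × 1.47×10⁻³ / 5.53×10⁻³ = 1.29×10⁻¹¹ F.
C = C₁ + C₂ = 1.65×10⁻¹¹ F.
U = ½CV² = ½ × 1.65×10⁻¹¹ × (521)² = 2.24×10⁻⁶ J.

U ≈ 2.24 μJ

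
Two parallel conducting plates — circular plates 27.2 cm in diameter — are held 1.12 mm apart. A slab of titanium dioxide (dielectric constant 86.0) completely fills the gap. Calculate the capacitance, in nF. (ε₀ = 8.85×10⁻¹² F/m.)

A = π(27.2/2 cm)² = 5.81×10⁻² m².
C = κε₀A/d = 86.0 × 8.85×10⁻¹² × 5.81×10⁻² / 1.12×10⁻³ = 3.95×10⁻⁸ F.

39.5 nF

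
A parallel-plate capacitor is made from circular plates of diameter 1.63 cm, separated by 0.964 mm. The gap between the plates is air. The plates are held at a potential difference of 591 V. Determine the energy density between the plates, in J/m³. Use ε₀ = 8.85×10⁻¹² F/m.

E = V/d = 591 / 9.64×10⁻⁴ = 6.13×10⁵ V/m.
u = ½ε₀E² = ½ × 8.85×10⁻¹² × (6.13×10⁵)² = 1.66 J/m³.

1.66 J/m³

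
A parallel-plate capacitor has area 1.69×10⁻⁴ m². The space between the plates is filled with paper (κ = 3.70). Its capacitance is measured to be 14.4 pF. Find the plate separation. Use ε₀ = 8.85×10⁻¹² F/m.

d = κε₀A/C = 3.70 × 8.85×10⁻¹² × 1.69×10⁻⁴ / 1.44×10⁻¹¹ = 3.84×10⁻⁴ m.

d ≈ 384 μm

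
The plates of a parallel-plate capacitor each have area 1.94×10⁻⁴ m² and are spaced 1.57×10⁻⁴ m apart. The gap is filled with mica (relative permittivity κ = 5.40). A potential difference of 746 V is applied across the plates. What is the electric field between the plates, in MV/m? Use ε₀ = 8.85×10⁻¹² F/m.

E = V/d = 746 / 1.57×10⁻⁴ = 4.75×10⁶ V/m.

E ≈ 4.75 MV/m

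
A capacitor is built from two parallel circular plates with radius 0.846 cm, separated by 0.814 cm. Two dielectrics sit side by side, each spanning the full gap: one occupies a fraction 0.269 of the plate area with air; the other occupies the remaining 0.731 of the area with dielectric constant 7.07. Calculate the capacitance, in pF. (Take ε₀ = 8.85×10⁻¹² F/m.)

A = π(0.846 cm)² = 2.25×10⁻⁴ m².
Side-by-side slabs ⇒ two capacitors in parallel, each spanning the full gap.
C₁ = κ₁ε₀A₁/d = 1.00 × 8.85×10⁻¹² × 6.05×10⁻⁵ / 8.14×10⁻³ = 6.58×10⁻¹⁴ F.
C₂ = κ₂ε₀A₂/d = 7.07 × 8.85×10⁻¹² × 1.64×10⁻⁴ / 8.14×10⁻³ = 1.26×10⁻¹² F.
C = C₁ + C₂ = 1.33×10⁻¹² F.

C ≈ 1.33 pF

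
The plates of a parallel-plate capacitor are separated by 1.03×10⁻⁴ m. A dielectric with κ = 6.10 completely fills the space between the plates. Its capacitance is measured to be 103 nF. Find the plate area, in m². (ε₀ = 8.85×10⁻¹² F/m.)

A ≈ 0.197 m²

A = Cd/(κε₀) = 1.03×10⁻⁷ × 1.03×10⁻⁴ / (6.10 × 8.85×10⁻¹²) = 0.197 m².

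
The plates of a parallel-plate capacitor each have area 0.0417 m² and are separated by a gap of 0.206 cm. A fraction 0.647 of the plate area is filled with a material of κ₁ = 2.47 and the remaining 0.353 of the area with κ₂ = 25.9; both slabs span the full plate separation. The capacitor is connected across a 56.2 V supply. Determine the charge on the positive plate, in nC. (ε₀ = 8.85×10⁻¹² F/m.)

Side-by-side slabs ⇒ two capacitors in parallel, each spanning the full gap.
C₁ = κ₁ε₀A₁/d = 2.47 × 8.85×10⁻¹² × 2.70×10⁻² / 2.06×10⁻³ = 2.86×10⁻¹⁰ F.
C₂ = κ₂ε₀A₂/d = 25.9 × 8.85×10⁻¹² × 1.47×10⁻² / 2.06×10⁻³ = 1.64×10⁻⁹ F.
C = C₁ + C₂ = 1.92×10⁻⁹ F.
Q = CV = 1.92×10⁻⁹ × 56.2 = 1.08×10⁻⁷ C.

Q ≈ 108 nC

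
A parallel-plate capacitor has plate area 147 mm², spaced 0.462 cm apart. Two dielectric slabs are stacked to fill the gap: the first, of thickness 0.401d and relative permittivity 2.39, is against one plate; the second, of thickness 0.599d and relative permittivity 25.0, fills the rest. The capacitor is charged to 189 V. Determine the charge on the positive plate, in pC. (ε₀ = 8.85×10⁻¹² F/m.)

278 pC

A = 147 mm² = 1.47×10⁻⁴ m².
Stacked slabs ⇒ two capacitors in series, each with the full plate area.
C₁ = κ₁ε₀A/d₁ = 2.39 × 8.85×10⁻¹² × 1.47×10⁻⁴ / 1.85×10⁻³ = 1.68×10⁻¹² F.
C₂ = κ₂ε₀A/d₂ = 25.0 × 8.85×10⁻¹² × 1.47×10⁻⁴ / 2.77×10⁻³ = 1.18×10⁻¹¹ F.
C = (1/C₁ + 1/C₂)⁻¹ = 1.47×10⁻¹² F.
Q = CV = 1.47×10⁻¹² × 189 = 2.78×10⁻¹⁰ C.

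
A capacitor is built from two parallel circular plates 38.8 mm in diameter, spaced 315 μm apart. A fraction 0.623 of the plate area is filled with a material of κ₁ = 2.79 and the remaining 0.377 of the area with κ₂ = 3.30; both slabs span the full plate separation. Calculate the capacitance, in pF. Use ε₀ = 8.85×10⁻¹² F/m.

C ≈ 99.1 pF

A = π(38.8/2 mm)² = 1.18×10⁻³ m².
Side-by-side slabs ⇒ two capacitors in parallel, each spanning the full gap.
C₁ = κ₁ε₀A₁/d = 2.79 × 8.85×10⁻¹² × 7.37×10⁻⁴ / 3.15×10⁻⁴ = 5.77×10⁻¹¹ F.
C₂ = κ₂ε₀A₂/d = 3.30 × 8.85×10⁻¹² × 4.46×10⁻⁴ / 3.15×10⁻⁴ = 4.13×10⁻¹¹ F.
C = C₁ + C₂ = 9.91×10⁻¹¹ F.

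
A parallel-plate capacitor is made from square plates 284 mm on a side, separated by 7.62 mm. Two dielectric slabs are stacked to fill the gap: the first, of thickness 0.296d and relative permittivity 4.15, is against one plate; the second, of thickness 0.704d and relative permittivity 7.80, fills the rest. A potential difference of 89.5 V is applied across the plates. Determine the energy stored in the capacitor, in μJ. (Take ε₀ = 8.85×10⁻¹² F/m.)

U ≈ 2.32 μJ

A = (284 mm)² = 8.07×10⁻² m².
Stacked slabs ⇒ two capacitors in series, each with the full plate area.
C₁ = κ₁ε₀A/d₁ = 4.15 × 8.85×10⁻¹² × 8.07×10⁻² / 2.26×10⁻³ = 1.31×10⁻⁹ F.
C₂ = κ₂ε₀A/d₂ = 7.80 × 8.85×10⁻¹² × 8.07×10⁻² / 5.36×10⁻³ = 1.04×10⁻⁹ F.
C = (1/C₁ + 1/C₂)⁻¹ = 5.80×10⁻¹⁰ F.
U = ½CV² = ½ × 5.80×10⁻¹⁰ × (89.5)² = 2.32×10⁻⁶ J.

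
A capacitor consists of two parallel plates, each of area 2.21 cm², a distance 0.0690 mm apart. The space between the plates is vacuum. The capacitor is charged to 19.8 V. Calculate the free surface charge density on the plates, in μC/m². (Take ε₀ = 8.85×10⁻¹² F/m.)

A = 2.21 cm² = 2.21×10⁻⁴ m².
C = ε₀A/d = 8.85×10⁻¹² × 2.21×10⁻⁴ / 6.90×10⁻⁵ = 2.83×10⁻¹¹ F.
σ = Q/A = CV/A = 2.83×10⁻¹¹ × 19.8 / 2.21×10⁻⁴ = 2.54×10⁻⁶ C/m².

2.54 μC/m²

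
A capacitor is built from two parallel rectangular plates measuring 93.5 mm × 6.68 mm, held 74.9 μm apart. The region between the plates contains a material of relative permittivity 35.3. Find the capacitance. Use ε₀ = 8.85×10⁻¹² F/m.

A = 93.5 × 6.68 mm² = 6.25×10⁻⁴ m².
C = κε₀A/d = 35.3 × 8.85×10⁻¹² × 6.25×10⁻⁴ / 7.49×10⁻⁵ = 2.61×10⁻⁹ F.

C ≈ 2.61 nF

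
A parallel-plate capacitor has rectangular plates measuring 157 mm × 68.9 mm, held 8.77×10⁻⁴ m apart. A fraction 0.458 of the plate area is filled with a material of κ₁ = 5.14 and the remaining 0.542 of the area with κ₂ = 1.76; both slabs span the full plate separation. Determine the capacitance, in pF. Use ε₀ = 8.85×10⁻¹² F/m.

A = 157 × 68.9 mm² = 1.08×10⁻² m².
Side-by-side slabs ⇒ two capacitors in parallel, each spanning the full gap.
C₁ = κ₁ε₀A₁/d = 5.14 × 8.85×10⁻¹² × 4.95×10⁻³ / 8.77×10⁻⁴ = 2.57×10⁻¹⁰ F.
C₂ = κ₂ε₀A₂/d = 1.76 × 8.85×10⁻¹² × 5.86×10⁻³ / 8.77×10⁻⁴ = 1.04×10⁻¹⁰ F.
C = C₁ + C₂ = 3.61×10⁻¹⁰ F.

C ≈ 361 pF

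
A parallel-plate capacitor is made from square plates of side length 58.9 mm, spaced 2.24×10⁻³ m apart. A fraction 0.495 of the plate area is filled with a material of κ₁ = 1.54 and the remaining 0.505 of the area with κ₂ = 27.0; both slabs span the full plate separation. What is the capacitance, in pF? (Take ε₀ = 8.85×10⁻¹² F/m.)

A = (58.9 mm)² = 3.47×10⁻³ m².
Side-by-side slabs ⇒ two capacitors in parallel, each spanning the full gap.
C₁ = κ₁ε₀A₁/d = 1.54 × 8.85×10⁻¹² × 1.72×10⁻³ / 2.24×10⁻³ = 1.04×10⁻¹¹ F.
C₂ = κ₂ε₀A₂/d = 27.0 × 8.85×10⁻¹² × 1.75×10⁻³ / 2.24×10⁻³ = 1.87×10⁻¹⁰ F.
C = C₁ + C₂ = 1.97×10⁻¹⁰ F.

C ≈ 197 pF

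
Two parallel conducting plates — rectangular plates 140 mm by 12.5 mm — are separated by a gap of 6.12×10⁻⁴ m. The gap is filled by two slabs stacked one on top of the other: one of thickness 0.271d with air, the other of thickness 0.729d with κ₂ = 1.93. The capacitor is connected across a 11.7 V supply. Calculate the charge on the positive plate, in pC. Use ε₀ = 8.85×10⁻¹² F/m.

456 pC

A = 140 × 12.5 mm² = 1.75×10⁻³ m².
Stacked slabs ⇒ two capacitors in series, each with the full plate area.
C₁ = κ₁ε₀A/d₁ = 1.00 × 8.85×10⁻¹² × 1.75×10⁻³ / 1.66×10⁻⁴ = 9.34×10⁻¹¹ F.
C₂ = κ₂ε₀A/d₂ = 1.93 × 8.85×10⁻¹² × 1.75×10⁻³ / 4.46×10⁻⁴ = 6.70×10⁻¹¹ F.
C = (1/C₁ + 1/C₂)⁻¹ = 3.90×10⁻¹¹ F.
Q = CV = 3.90×10⁻¹¹ × 11.7 = 4.56×10⁻¹⁰ C.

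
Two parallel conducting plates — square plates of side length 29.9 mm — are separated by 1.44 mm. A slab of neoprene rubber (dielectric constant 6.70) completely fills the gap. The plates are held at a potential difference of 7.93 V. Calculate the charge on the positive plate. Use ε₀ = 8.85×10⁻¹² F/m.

292 pC

A = (29.9 mm)² = 8.94×10⁻⁴ m².
C = κε₀A/d = 6.70 × 8.85×10⁻¹² × 8.94×10⁻⁴ / 1.44×10⁻³ = 3.68×10⁻¹¹ F.
Q = CV = 3.68×10⁻¹¹ × 7.93 = 2.92×10⁻¹⁰ C.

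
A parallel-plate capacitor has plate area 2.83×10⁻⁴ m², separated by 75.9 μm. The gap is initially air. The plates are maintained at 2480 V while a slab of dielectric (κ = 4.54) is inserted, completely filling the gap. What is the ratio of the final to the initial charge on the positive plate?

Battery connected ⇒ V is held fixed.
C₂ = 4.54 C₁ and Q = CV, so Q₂/Q₁ = C₂/C₁ = 4.54.

Q₂/Q₁ ≈ 4.54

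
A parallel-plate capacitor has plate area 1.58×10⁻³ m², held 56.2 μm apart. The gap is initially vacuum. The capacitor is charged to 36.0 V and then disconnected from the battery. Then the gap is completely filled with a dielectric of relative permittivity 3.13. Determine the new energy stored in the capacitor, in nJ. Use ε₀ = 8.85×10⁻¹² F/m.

51.5 nJ

Initially C₁ = ε₀A/d = 8.85×10⁻¹² × 1.58×10⁻³ / 5.62×10⁻⁵ = 2.49×10⁻¹⁰ F.
U₁ = 1.61×10⁻⁷ J.
Isolated ⇒ Q is held fixed. C₂ = 3.13 C₁ and U = Q²/(2C), so U₂/U₁ = C₁/C₂ = 0.319.
U₂ = 0.319 × 1.61×10⁻⁷ = 5.15×10⁻⁸ J.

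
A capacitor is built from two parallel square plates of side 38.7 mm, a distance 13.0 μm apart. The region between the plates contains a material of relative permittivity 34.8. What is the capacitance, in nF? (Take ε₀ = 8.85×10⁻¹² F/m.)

C ≈ 35.5 nF

A = (38.7 mm)² = 1.50×10⁻³ m².
C = κε₀A/d = 34.8 × 8.85×10⁻¹² × 1.50×10⁻³ / 1.30×10⁻⁵ = 3.55×10⁻⁸ F.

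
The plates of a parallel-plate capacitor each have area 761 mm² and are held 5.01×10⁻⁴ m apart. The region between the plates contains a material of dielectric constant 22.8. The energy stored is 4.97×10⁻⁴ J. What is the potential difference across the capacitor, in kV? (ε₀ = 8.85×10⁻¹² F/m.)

1.80 kV

A = 761 mm² = 7.61×10⁻⁴ m².
C = κε₀A/d = 22.8 × 8.85×10⁻¹² × 7.61×10⁻⁴ / 5.01×10⁻⁴ = 3.06×10⁻¹⁰ F.
V = √(2U/C) = √(2 × 4.97×10⁻⁴ / 3.06×10⁻¹⁰) = 1.80×10³ V.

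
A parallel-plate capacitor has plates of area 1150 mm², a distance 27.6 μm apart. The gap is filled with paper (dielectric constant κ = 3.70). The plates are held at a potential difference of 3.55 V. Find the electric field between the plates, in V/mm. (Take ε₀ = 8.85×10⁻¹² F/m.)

E ≈ 129 V/mm

E = V/d = 3.55 / 2.76×10⁻⁵ = 1.29×10⁵ V/m.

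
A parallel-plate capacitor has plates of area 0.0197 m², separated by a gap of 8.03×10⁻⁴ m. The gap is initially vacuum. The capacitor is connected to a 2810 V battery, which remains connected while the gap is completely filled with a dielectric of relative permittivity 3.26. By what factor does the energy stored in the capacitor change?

Battery connected ⇒ V is held fixed.
C₂ = 3.26 C₁ and U = ½CV², so U₂/U₁ = C₂/C₁ = 3.26.

U₂/U₁ ≈ 3.26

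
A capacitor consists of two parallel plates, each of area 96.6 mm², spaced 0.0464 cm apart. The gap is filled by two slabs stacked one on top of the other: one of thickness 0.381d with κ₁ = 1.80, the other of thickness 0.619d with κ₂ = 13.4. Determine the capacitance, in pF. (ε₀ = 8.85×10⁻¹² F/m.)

7.15 pF

A = 96.6 mm² = 9.66×10⁻⁵ m².
Stacked slabs ⇒ two capacitors in series, each with the full plate area.
C₁ = κ₁ε₀A/d₁ = 1.80 × 8.85×10⁻¹² × 9.66×10⁻⁵ / 1.77×10⁻⁴ = 8.70×10⁻¹² F.
C₂ = κ₂ε₀A/d₂ = 13.4 × 8.85×10⁻¹² × 9.66×10⁻⁵ / 2.87×10⁻⁴ = 3.99×10⁻¹¹ F.
C = (1/C₁ + 1/C₂)⁻¹ = 7.15×10⁻¹² F.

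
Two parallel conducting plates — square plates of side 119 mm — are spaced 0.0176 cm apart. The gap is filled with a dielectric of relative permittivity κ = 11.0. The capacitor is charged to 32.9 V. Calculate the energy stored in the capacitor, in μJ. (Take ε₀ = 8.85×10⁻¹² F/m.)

A = (119 mm)² = 1.42×10⁻² m².
C = κε₀A/d = 11.0 × 8.85×10⁻¹² × 1.42×10⁻² / 1.76×10⁻⁴ = 7.83×10⁻⁹ F.
U = ½CV² = ½ × 7.83×10⁻⁹ × (32.9)² = 4.24×10⁻⁶ J.

4.24 μJ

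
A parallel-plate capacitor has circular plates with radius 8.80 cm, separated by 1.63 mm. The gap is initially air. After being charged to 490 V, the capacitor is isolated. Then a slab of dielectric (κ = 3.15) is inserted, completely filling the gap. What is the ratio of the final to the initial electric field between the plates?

Isolated ⇒ Q is held fixed.
V₂ = Q/C₂ = V₁/3.15; E = V/d, so E₂/E₁ = (V₂/V₁)(d₁/d₂) = 0.317.

E₂/E₁ ≈ 0.317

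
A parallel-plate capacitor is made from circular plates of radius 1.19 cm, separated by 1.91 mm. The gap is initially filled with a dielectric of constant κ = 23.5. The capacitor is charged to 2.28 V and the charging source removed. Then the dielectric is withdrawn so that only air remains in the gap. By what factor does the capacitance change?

C = κε₀A/d scales with κ, so C₂/C₁ = 1/κ = 1/23.5 = 0.0426.

0.0426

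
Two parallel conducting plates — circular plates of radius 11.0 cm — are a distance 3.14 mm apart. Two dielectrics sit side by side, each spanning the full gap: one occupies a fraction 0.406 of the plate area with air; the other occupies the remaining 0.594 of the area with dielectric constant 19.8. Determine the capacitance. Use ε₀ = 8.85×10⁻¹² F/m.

C ≈ 1.30 nF

A = π(11.0 cm)² = 3.80×10⁻² m².
Side-by-side slabs ⇒ two capacitors in parallel, each spanning the full gap.
C₁ = κ₁ε₀A₁/d = 1.00 × 8.85×10⁻¹² × 1.54×10⁻² / 3.14×10⁻³ = 4.35×10⁻¹¹ F.
C₂ = κ₂ε₀A₂/d = 19.8 × 8.85×10⁻¹² × 2.26×10⁻² / 3.14×10⁻³ = 1.26×10⁻⁹ F.
C = C₁ + C₂ = 1.30×10⁻⁹ F.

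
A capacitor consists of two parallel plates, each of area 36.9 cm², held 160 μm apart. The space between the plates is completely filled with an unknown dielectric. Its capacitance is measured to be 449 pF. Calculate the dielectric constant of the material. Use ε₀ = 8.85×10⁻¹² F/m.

κ ≈ 2.20

A = 36.9 cm² = 3.69×10⁻³ m².
κ = Cd/(ε₀A) = 4.49×10⁻¹⁰ × 1.60×10⁻⁴ / (8.85×10⁻¹² × 3.69×10⁻³) = 2.20.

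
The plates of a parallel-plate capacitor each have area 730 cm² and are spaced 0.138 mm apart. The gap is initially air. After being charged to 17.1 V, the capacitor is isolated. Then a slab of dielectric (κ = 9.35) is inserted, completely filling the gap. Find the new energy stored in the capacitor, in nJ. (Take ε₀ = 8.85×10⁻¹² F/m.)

A = 730 cm² = 7.30×10⁻² m².
Initially C₁ = ε₀A/d = 8.85×10⁻¹² × 7.30×10⁻² / 1.38×10⁻⁴ = 4.68×10⁻⁹ F.
U₁ = 6.84×10⁻⁷ J.
Isolated ⇒ Q is held fixed. C₂ = 9.35 C₁ and U = Q²/(2C), so U₂/U₁ = C₁/C₂ = 0.107.
U₂ = 0.107 × 6.84×10⁻⁷ = 7.32×10⁻⁸ J.

U ≈ 73.2 nJ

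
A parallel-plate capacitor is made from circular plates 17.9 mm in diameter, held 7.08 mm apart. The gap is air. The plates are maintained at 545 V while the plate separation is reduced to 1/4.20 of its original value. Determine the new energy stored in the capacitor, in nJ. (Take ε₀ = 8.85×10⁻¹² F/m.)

A = π(17.9/2 mm)² = 2.52×10⁻⁴ m².
Initially C₁ = ε₀A/d = 8.85×10⁻¹² × 2.52×10⁻⁴ / 7.08×10⁻³ = 3.15×10⁻¹³ F.
U₁ = 4.67×10⁻⁸ J.
Battery connected ⇒ V is held fixed. C₂ = 4.20 C₁ and U = ½CV², so U₂/U₁ = C₂/C₁ = 4.20.
U₂ = 4.20 × 4.67×10⁻⁸ = 1.96×10⁻⁷ J.

196 nJ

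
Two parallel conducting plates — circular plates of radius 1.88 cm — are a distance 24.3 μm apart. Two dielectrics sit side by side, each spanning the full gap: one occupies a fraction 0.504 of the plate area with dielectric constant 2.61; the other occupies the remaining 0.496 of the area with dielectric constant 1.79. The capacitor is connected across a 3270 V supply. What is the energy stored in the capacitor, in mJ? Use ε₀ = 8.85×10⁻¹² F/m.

A = π(1.88 cm)² = 1.11×10⁻³ m².
Side-by-side slabs ⇒ two capacitors in parallel, each spanning the full gap.
C₁ = κ₁ε₀A₁/d = 2.61 × 8.85×10⁻¹² × 5.60×10⁻⁴ / 2.43×10⁻⁵ = 5.32×10⁻¹⁰ F.
C₂ = κ₂ε₀A₂/d = 1.79 × 8.85×10⁻¹² × 5.51×10⁻⁴ / 2.43×10⁻⁵ = 3.59×10⁻¹⁰ F.
C = C₁ + C₂ = 8.91×10⁻¹⁰ F.
U = ½CV² = ½ × 8.91×10⁻¹⁰ × (3270)² = 4.76×10⁻³ J.

U ≈ 4.76 mJ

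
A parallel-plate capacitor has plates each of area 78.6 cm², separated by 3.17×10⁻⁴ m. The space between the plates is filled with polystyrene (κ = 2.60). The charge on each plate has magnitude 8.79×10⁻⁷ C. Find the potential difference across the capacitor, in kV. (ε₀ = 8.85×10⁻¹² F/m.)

1.54 kV

A = 78.6 cm² = 7.86×10⁻³ m².
C = κε₀A/d = 2.60 × 8.85×10⁻¹² × 7.86×10⁻³ / 3.17×10⁻⁴ = 5.71×10⁻¹⁰ F.
V = Q/C = 8.79×10⁻⁷ / 5.71×10⁻¹⁰ = 1.54×10³ V.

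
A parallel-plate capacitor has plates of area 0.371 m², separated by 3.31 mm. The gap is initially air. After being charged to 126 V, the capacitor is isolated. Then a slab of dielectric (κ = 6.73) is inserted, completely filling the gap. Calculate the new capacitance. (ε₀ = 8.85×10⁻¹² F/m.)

Initially C₁ = ε₀A/d = 8.85×10⁻¹² × 0.371 / 3.31×10⁻³ = 9.92×10⁻¹⁰ F.
C = κε₀A/d scales with κ, so C₂/C₁ = κ = 6.73.
C₂ = 6.73 × 9.92×10⁻¹⁰ = 6.68×10⁻⁹ F.

C ≈ 6.68 nF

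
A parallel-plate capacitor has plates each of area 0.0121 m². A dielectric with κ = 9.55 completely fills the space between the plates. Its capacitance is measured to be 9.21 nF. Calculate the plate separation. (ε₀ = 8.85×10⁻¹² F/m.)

111 μm

d = κε₀A/C = 9.55 × 8.85×10⁻¹² × 1.21×10⁻² / 9.21×10⁻⁹ = 1.11×10⁻⁴ m.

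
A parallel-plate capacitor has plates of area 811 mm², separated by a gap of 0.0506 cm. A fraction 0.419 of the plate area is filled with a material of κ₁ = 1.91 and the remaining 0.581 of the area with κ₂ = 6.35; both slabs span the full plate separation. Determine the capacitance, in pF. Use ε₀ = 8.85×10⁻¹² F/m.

C ≈ 63.7 pF

A = 811 mm² = 8.11×10⁻⁴ m².
Side-by-side slabs ⇒ two capacitors in parallel, each spanning the full gap.
C₁ = κ₁ε₀A₁/d = 1.91 × 8.85×10⁻¹² × 3.40×10⁻⁴ / 5.06×10⁻⁴ = 1.14×10⁻¹¹ F.
C₂ = κ₂ε₀A₂/d = 6.35 × 8.85×10⁻¹² × 4.71×10⁻⁴ / 5.06×10⁻⁴ = 5.23×10⁻¹¹ F.
C = C₁ + C₂ = 6.37×10⁻¹¹ F.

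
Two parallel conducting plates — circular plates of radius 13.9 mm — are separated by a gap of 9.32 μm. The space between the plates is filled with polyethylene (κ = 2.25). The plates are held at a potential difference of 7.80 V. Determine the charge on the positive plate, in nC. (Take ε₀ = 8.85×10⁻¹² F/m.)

A = π(13.9 mm)² = 6.07×10⁻⁴ m².
C = κε₀A/d = 2.25 × 8.85×10⁻¹² × 6.07×10⁻⁴ / 9.32×10⁻⁶ = 1.30×10⁻⁹ F.
Q = CV = 1.30×10⁻⁹ × 7.80 = 1.01×10⁻⁸ C.

10.1 nC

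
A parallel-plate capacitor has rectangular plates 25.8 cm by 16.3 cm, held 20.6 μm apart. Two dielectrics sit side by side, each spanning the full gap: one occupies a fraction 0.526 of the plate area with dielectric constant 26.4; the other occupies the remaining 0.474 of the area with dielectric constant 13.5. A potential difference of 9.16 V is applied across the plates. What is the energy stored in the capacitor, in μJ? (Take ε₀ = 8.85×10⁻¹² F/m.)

A = 25.8 × 16.3 cm² = 4.21×10⁻² m².
Side-by-side slabs ⇒ two capacitors in parallel, each spanning the full gap.
C₁ = κ₁ε₀A₁/d = 26.4 × 8.85×10⁻¹² × 2.21×10⁻² / 2.06×10⁻⁵ = 2.51×10⁻⁷ F.
C₂ = κ₂ε₀A₂/d = 13.5 × 8.85×10⁻¹² × 1.99×10⁻² / 2.06×10⁻⁵ = 1.16×10⁻⁷ F.
C = C₁ + C₂ = 3.66×10⁻⁷ F.
U = ½CV² = ½ × 3.66×10⁻⁷ × (9.16)² = 1.54×10⁻⁵ J.

U ≈ 15.4 μJ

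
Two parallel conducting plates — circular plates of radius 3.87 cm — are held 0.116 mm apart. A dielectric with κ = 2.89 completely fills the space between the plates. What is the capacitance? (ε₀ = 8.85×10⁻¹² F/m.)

A = π(3.87 cm)² = 4.71×10⁻³ m².
C = κε₀A/d = 2.89 × 8.85×10⁻¹² × 4.71×10⁻³ / 1.16×10⁻⁴ = 1.04×10⁻⁹ F.

C ≈ 1.04 nF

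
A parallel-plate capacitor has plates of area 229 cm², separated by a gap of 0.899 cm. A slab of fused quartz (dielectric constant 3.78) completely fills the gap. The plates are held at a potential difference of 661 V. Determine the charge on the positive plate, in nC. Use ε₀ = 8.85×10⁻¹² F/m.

A = 229 cm² = 2.29×10⁻² m².
C = κε₀A/d = 3.78 × 8.85×10⁻¹² × 2.29×10⁻² / 8.99×10⁻³ = 8.52×10⁻¹¹ F.
Q = CV = 8.52×10⁻¹¹ × 661 = 5.63×10⁻⁸ C.

Q ≈ 56.3 nC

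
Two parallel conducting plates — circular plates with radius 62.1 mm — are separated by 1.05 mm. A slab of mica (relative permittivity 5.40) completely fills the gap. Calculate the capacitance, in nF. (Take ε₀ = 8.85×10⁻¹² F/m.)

C ≈ 0.551 nF

A = π(62.1 mm)² = 1.21×10⁻² m².
C = κε₀A/d = 5.40 × 8.85×10⁻¹² × 1.21×10⁻² / 1.05×10⁻³ = 5.51×10⁻¹⁰ F.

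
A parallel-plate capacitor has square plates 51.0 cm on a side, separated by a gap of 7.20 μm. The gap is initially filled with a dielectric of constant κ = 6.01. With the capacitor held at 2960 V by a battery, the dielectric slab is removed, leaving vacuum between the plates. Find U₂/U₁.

U₂/U₁ ≈ 0.166

Battery connected ⇒ V is held fixed.
C₂ = 0.166 C₁ and U = ½CV², so U₂/U₁ = C₂/C₁ = 0.166.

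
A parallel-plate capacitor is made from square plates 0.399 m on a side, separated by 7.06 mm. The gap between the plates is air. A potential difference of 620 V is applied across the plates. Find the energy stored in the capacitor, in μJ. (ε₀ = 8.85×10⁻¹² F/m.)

A = (0.399 m)² = 0.159 m².
C = ε₀A/d = 8.85×10⁻¹² × 0.159 / 7.06×10⁻³ = 2.00×10⁻¹⁰ F.
U = ½CV² = ½ × 2.00×10⁻¹⁰ × (620)² = 3.84×10⁻⁵ J.

38.4 μJ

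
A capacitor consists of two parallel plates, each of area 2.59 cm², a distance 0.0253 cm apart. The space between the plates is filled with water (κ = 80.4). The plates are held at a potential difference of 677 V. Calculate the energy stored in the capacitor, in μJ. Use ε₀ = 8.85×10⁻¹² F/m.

A = 2.59 cm² = 2.59×10⁻⁴ m².
C = κε₀A/d = 80.4 × 8.85×10⁻¹² × 2.59×10⁻⁴ / 2.53×10⁻⁴ = 7.28×10⁻¹⁰ F.
U = ½CV² = ½ × 7.28×10⁻¹⁰ × (677)² = 1.67×10⁻⁴ J.

U ≈ 167 μJ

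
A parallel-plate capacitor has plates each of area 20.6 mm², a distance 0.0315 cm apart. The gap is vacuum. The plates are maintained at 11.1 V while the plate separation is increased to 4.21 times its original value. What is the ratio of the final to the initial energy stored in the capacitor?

Battery connected ⇒ V is held fixed.
C₂ = 0.238 C₁ and U = ½CV², so U₂/U₁ = C₂/C₁ = 0.238.

0.238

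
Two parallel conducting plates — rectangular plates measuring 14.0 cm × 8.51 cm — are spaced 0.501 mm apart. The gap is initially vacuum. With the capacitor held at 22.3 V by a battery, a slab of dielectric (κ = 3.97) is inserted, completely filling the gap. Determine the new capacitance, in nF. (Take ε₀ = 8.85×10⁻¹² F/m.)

C ≈ 0.836 nF

A = 14.0 × 8.51 cm² = 1.19×10⁻² m².
Initially C₁ = ε₀A/d = 8.85×10⁻¹² × 1.19×10⁻² / 5.01×10⁻⁴ = 2.10×10⁻¹⁰ F.
C = κε₀A/d scales with κ, so C₂/C₁ = κ = 3.97.
C₂ = 3.97 × 2.10×10⁻¹⁰ = 8.36×10⁻¹⁰ F.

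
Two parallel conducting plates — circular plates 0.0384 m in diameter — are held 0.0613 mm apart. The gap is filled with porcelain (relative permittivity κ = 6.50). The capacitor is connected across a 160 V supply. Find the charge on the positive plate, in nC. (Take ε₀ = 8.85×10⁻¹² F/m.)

A = π(0.0384/2 m)² = 1.16×10⁻³ m².
C = κε₀A/d = 6.50 × 8.85×10⁻¹² × 1.16×10⁻³ / 6.13×10⁻⁵ = 1.09×10⁻⁹ F.
Q = CV = 1.09×10⁻⁹ × 160 = 1.74×10⁻⁷ C.

Q ≈ 174 nC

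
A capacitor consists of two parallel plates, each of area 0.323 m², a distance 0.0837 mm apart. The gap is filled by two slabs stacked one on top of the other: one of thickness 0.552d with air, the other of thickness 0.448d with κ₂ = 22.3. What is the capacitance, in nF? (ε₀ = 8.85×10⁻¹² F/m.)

Stacked slabs ⇒ two capacitors in series, each with the full plate area.
C₁ = κ₁ε₀A/d₁ = 1.00 × 8.85×10⁻¹² × 0.323 / 4.62×10⁻⁵ = 6.19×10⁻⁸ F.
C₂ = κ₂ε₀A/d₂ = 22.3 × 8.85×10⁻¹² × 0.323 / 3.75×10⁻⁵ = 1.70×10⁻⁶ F.
C = (1/C₁ + 1/C₂)⁻¹ = 5.97×10⁻⁸ F.

C ≈ 59.7 nF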